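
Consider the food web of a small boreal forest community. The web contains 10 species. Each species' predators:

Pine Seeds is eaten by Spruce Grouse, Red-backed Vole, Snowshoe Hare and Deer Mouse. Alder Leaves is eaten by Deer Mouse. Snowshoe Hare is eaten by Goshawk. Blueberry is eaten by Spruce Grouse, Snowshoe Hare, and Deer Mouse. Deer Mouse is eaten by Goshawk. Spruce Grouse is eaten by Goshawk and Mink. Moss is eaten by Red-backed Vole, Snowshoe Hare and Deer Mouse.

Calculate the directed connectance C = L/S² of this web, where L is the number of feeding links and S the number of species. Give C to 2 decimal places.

The web has S = 10 species and L = 15 feeding links.
C = L / S² = 15 / 100 = 0.1500 ≈ 0.15.

C = 0.15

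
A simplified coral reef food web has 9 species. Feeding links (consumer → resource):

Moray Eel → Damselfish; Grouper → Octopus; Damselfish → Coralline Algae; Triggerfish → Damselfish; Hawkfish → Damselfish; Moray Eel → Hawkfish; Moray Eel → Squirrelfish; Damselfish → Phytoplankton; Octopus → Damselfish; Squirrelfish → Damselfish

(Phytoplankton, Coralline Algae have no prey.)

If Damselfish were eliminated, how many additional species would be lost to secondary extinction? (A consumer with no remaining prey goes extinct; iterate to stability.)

Remove Damselfish.
Round 1: Hawkfish (all prey gone), Squirrelfish (all prey gone), Octopus (all prey gone), Triggerfish (all prey gone) → extinct.
Round 2: Moray Eel (all prey gone), Grouper (all prey gone) → extinct.
No further losses. Total secondary extinctions: 6.

6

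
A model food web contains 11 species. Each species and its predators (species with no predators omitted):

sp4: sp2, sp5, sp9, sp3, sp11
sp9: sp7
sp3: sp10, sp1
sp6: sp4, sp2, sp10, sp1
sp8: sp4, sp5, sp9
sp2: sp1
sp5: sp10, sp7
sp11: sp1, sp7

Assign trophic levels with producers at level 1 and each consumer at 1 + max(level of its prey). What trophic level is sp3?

Trophic level 3

sp6 is a producer → level 1.
sp4 eats sp6 (level 1); other prey at levels: sp8 1 → level 2.
sp3 eats sp4 → level 3.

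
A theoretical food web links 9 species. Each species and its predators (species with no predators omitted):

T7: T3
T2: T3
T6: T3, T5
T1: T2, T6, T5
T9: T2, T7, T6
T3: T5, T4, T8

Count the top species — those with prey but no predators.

Top species (has prey, but nothing eats it): T5, T4, T8.
Count: 3.

3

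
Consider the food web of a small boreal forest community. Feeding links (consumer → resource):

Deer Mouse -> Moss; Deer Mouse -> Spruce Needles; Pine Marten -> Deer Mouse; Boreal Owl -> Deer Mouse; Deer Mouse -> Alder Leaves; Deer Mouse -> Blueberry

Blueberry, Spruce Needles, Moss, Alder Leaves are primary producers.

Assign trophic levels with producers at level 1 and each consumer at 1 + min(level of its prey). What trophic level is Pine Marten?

Trophic level 3

Blueberry is a producer → level 1.
Deer Mouse eats Blueberry → level 2.
Pine Marten eats Deer Mouse → level 3.
No prey of Pine Marten is below level 2, so 3 is the minimum.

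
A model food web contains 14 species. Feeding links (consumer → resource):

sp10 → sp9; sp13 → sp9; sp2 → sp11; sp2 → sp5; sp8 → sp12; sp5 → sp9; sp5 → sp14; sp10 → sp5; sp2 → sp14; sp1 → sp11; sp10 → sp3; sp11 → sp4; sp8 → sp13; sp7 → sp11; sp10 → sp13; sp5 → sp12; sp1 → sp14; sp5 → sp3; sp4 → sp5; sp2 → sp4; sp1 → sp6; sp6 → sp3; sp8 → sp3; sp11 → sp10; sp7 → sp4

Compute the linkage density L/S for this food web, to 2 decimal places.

There are L = 25 links among S = 14 species.
L/S = 25/14 = 1.7857 ≈ 1.79.

L/S = 1.79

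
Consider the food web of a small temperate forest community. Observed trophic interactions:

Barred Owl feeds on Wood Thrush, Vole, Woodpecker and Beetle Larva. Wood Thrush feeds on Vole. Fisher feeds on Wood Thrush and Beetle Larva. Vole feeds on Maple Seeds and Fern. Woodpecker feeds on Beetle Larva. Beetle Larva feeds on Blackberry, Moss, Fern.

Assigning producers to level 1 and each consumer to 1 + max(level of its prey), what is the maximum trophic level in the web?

4

Producers (level 1): Blackberry, Moss, Fern, Maple Seeds.
Fern → Vole → Wood Thrush → Fisher gives Fisher level 4.
No species has a prey at level 4, so no species reaches level 5.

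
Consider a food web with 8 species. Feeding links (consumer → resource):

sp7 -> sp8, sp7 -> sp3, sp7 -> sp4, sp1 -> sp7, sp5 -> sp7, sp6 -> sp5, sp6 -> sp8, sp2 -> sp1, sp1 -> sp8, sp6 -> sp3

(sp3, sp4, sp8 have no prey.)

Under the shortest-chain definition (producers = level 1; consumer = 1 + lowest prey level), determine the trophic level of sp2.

Trophic level 3

sp8 is a producer → level 1.
sp1 eats sp8 → level 2.
sp2 eats sp1 → level 3.
No prey of sp2 is below level 2, so 3 is the minimum.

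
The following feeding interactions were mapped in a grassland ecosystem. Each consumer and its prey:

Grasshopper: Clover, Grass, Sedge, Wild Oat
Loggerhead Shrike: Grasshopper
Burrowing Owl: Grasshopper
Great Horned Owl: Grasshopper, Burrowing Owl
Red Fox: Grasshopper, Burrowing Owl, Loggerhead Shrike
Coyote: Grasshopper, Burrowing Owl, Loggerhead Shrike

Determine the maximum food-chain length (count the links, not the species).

One longest chain: Clover → Grasshopper → Burrowing Owl → Coyote.
It has 4 species and 3 links.

3 links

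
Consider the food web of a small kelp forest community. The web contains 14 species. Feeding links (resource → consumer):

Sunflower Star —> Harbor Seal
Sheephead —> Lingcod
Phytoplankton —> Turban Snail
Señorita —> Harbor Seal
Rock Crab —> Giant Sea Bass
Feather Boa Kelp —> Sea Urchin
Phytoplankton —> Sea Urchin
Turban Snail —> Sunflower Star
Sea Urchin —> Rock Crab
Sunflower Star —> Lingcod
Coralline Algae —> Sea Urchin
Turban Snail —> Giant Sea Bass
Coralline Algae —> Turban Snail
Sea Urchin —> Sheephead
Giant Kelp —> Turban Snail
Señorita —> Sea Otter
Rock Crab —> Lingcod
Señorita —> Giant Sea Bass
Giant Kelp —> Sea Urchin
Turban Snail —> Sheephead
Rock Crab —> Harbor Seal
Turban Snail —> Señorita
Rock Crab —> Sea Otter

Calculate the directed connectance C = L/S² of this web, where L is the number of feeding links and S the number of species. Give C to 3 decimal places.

C = 0.117

The web has S = 14 species and L = 23 feeding links.
C = L / S² = 23 / 196 = 0.1173 ≈ 0.117.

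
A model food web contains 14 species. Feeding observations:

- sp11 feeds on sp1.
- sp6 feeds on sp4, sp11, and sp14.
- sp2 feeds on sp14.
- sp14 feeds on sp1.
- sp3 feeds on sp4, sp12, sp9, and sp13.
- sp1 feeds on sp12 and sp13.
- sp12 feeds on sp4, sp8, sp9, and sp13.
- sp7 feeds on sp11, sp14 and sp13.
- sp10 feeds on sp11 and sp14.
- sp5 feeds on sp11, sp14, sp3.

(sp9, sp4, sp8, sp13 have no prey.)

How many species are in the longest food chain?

5 species

One longest chain: sp9 → sp12 → sp1 → sp14 → sp2.
It has 5 species and 4 links.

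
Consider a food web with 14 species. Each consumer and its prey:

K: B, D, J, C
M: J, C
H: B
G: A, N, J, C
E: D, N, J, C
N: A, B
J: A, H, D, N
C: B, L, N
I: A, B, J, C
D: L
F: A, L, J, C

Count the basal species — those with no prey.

Basal species (no prey listed): A, B, L.
Count: 3.

3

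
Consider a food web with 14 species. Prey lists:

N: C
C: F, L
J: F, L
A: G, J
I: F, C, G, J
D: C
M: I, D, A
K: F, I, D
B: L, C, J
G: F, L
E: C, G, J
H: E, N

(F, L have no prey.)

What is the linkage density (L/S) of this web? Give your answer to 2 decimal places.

There are L = 28 links among S = 14 species.
L/S = 28/14 = 2.0000 ≈ 2.00.

L/S = 2.00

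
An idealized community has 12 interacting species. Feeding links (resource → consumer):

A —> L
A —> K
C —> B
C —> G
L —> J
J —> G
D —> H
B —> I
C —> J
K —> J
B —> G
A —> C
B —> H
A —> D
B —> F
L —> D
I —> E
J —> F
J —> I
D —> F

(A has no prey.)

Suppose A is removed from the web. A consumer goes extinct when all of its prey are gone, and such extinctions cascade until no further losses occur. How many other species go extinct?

11

Remove A.
Round 1: K (all prey gone), C (all prey gone), L (all prey gone) → extinct.
Round 2: B (all prey gone), J (all prey gone), D (all prey gone) → extinct.
Round 3: F (all prey gone), G (all prey gone), H (all prey gone), I (all prey gone) → extinct.
Round 4: E (all prey gone) → extinct.
No further losses. Total secondary extinctions: 11.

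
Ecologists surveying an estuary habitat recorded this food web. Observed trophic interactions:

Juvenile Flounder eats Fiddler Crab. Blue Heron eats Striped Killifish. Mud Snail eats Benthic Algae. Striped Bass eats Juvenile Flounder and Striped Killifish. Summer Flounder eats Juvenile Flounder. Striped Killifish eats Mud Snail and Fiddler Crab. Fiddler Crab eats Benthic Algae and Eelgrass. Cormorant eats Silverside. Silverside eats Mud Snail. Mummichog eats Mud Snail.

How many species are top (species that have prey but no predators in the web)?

5

Top species (has prey, but nothing eats it): Mummichog, Striped Bass, Cormorant, Blue Heron, Summer Flounder.
Count: 5.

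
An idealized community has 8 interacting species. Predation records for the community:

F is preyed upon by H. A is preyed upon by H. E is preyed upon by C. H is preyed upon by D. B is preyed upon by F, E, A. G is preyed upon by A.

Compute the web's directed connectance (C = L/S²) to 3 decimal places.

The web has S = 8 species and L = 8 feeding links.
C = L / S² = 8 / 64 = 0.1250 ≈ 0.125.

C = 0.125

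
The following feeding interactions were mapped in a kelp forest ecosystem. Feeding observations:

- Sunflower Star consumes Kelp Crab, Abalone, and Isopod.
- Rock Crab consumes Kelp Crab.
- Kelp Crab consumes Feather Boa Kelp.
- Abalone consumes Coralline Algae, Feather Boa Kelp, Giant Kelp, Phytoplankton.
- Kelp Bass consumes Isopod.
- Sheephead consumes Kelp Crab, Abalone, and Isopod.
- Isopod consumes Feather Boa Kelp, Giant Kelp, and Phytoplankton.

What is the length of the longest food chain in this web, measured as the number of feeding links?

2 links

One longest chain: Coralline Algae → Abalone → Sunflower Star.
It has 3 species and 2 links.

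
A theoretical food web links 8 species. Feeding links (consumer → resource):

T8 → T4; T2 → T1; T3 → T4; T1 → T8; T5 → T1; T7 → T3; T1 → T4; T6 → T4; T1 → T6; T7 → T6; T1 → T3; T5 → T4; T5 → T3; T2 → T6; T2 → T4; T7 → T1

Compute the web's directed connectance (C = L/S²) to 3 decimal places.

C = 0.250

The web has S = 8 species and L = 16 feeding links.
C = L / S² = 16 / 64 = 0.2500 ≈ 0.250.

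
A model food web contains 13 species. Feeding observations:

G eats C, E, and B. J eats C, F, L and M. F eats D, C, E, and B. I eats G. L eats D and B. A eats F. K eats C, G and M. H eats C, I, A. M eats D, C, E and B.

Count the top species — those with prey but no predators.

Top species (has prey, but nothing eats it): K, J, H.
Count: 3.

3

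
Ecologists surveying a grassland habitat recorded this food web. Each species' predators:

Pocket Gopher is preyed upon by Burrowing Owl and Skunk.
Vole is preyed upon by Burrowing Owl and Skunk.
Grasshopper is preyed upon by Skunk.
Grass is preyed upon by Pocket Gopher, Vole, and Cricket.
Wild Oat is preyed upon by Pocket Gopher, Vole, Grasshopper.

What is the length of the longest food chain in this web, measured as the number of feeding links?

One longest chain: Wild Oat → Grasshopper → Skunk.
It has 3 species and 2 links.

2 links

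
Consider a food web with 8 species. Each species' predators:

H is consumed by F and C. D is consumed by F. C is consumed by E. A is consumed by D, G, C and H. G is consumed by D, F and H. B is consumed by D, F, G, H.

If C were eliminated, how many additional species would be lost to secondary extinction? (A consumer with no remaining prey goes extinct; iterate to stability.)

Remove C.
Round 1: E (all prey gone) → extinct.
No further losses. Total secondary extinctions: 1.

1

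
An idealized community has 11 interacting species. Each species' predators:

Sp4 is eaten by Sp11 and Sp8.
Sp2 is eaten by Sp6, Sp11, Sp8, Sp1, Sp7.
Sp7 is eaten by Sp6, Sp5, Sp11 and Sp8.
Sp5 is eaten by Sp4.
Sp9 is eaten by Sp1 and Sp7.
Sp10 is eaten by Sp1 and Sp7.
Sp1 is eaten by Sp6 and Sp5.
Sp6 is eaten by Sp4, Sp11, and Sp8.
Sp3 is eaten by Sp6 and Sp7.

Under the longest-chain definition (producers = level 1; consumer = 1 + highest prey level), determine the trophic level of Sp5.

Trophic level 3

Sp9 is a producer → level 1.
Sp7 eats Sp9 (level 1); other prey at levels: Sp3 1, Sp2 1, Sp10 1 → level 2.
Sp5 eats Sp7 (level 2); other prey at levels: Sp1 2 → level 3.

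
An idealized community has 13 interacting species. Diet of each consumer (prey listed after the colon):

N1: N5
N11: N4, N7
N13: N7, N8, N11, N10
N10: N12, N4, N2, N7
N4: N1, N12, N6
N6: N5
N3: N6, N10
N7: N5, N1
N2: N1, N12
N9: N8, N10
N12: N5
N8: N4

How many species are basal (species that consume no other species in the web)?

Basal species (no prey listed): N5.
Count: 1.

1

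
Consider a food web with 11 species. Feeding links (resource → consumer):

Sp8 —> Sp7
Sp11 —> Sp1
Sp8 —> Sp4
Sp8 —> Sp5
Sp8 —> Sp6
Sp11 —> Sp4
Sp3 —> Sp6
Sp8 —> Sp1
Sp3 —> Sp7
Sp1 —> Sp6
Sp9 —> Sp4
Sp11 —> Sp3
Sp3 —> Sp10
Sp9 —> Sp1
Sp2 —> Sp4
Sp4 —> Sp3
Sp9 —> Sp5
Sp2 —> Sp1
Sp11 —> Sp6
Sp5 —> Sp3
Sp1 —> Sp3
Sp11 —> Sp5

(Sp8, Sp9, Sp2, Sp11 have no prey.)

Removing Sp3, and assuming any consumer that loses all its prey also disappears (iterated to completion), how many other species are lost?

Remove Sp3.
Round 1: Sp10 (all prey gone) → extinct.
No further losses. Total secondary extinctions: 1.

1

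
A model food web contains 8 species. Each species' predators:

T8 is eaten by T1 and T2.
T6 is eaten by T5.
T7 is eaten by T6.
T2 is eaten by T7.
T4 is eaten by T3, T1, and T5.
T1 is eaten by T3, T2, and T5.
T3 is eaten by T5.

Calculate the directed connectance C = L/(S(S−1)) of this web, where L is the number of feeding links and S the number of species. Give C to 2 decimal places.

The web has S = 8 species and L = 12 feeding links.
C = L / (S(S−1)) = 12 / 56 = 0.2143 ≈ 0.21.

C = 0.21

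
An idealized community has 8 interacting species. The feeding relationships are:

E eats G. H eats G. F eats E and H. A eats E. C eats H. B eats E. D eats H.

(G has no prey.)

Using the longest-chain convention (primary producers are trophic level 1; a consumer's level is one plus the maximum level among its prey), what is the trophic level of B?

Trophic level 3

G is a producer → level 1.
E eats G → level 2.
B eats E → level 3.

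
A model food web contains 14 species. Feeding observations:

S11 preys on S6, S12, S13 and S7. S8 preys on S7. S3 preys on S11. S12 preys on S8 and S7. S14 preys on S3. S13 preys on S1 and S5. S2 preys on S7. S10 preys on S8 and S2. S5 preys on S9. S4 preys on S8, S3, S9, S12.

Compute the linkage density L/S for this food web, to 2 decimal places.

L/S = 1.36

There are L = 19 links among S = 14 species.
L/S = 19/14 = 1.3571 ≈ 1.36.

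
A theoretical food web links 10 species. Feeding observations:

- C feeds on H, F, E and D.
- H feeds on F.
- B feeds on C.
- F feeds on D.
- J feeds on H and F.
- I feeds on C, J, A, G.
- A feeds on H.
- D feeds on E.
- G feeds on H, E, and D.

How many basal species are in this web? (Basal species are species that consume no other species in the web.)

1

Basal species (no prey listed): E.
Count: 1.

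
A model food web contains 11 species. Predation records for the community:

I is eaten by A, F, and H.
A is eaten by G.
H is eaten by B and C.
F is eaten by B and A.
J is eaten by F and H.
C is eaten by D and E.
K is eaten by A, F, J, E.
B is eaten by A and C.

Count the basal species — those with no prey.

Basal species (no prey listed): I, K.
Count: 2.

2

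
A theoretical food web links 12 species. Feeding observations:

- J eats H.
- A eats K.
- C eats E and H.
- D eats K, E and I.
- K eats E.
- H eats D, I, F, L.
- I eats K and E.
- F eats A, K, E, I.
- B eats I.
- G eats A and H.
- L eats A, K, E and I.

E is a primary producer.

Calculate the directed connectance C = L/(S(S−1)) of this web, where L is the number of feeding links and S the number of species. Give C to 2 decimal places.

C = 0.19

The web has S = 12 species and L = 25 feeding links.
C = L / (S(S−1)) = 25 / 132 = 0.1894 ≈ 0.19.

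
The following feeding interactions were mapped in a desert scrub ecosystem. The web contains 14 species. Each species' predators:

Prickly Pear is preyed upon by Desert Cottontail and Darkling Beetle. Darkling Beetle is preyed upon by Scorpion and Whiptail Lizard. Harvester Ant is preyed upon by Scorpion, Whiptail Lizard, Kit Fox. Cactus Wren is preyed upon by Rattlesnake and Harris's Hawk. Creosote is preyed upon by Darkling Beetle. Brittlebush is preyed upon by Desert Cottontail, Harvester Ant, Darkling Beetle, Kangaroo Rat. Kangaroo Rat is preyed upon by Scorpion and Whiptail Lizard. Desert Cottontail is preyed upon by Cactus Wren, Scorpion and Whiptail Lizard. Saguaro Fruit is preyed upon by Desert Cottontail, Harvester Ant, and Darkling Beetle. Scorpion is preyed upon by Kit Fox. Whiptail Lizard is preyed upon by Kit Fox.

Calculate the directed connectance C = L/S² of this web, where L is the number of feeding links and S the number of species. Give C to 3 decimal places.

The web has S = 14 species and L = 24 feeding links.
C = L / S² = 24 / 196 = 0.1224 ≈ 0.122.

C = 0.122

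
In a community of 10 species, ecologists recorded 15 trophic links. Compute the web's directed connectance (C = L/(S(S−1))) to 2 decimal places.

The web has S = 10 species and L = 15 feeding links.
C = L / (S(S−1)) = 15 / 90 = 0.1667 ≈ 0.17.

C = 0.17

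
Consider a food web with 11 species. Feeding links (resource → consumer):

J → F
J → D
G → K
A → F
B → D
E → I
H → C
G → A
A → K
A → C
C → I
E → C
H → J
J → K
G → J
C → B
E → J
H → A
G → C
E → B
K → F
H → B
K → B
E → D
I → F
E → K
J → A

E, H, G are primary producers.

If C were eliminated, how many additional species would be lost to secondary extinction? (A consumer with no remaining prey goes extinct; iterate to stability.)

0

Remove C.
Every predator of it retains at least one other prey: I still has E; B still has E, H, K.
No consumer loses all prey, so no secondary extinctions occur.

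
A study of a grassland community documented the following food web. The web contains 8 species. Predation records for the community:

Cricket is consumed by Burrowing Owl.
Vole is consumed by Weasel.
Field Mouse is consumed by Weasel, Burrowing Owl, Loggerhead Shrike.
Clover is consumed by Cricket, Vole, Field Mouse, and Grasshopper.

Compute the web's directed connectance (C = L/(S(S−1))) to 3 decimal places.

The web has S = 8 species and L = 9 feeding links.
C = L / (S(S−1)) = 9 / 56 = 0.1607 ≈ 0.161.

C = 0.161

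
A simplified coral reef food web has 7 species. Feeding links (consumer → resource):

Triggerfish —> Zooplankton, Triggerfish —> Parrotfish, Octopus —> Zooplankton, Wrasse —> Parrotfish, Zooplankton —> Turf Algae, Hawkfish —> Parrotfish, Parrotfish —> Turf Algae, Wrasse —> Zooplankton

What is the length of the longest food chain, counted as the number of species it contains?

3 species

One longest chain: Turf Algae → Zooplankton → Triggerfish.
It has 3 species and 2 links.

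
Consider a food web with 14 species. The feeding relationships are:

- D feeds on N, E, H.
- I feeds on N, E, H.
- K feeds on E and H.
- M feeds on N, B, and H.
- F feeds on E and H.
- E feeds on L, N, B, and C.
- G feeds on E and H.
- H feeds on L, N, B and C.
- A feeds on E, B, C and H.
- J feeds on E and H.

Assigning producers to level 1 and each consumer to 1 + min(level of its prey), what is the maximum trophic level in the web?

3

Producers (level 1): L, N, C, B.
Following each consumer down to its lowest-level prey: L → H → F (levels 1 through 3).
All prey of F (H 2, E 2) are at level 2 or above, so F is at level 1 + 2 = 3.
Every consumer has at least one prey at level 2 or below, so none exceeds level 3.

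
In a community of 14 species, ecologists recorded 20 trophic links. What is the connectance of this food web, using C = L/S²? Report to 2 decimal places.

The web has S = 14 species and L = 20 feeding links.
C = L / S² = 20 / 196 = 0.1020 ≈ 0.10.

C = 0.10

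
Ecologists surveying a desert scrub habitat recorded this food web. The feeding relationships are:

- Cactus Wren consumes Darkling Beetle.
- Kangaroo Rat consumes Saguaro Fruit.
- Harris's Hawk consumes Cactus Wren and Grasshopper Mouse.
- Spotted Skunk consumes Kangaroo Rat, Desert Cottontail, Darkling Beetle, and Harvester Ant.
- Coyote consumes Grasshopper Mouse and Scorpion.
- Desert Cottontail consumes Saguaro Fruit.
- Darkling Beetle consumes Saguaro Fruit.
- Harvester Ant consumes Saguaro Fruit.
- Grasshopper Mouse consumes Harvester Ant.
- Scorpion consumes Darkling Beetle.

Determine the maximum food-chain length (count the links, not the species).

3 links

One longest chain: Saguaro Fruit → Darkling Beetle → Scorpion → Coyote.
It has 4 species and 3 links.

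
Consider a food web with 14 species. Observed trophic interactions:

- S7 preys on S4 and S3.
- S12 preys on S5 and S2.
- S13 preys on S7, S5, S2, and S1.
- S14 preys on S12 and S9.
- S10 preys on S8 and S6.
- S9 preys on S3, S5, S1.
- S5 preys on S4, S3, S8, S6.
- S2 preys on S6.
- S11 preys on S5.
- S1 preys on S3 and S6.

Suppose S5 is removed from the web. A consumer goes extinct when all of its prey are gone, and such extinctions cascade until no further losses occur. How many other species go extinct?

1

Remove S5.
Round 1: S11 (all prey gone) → extinct.
No further losses. Total secondary extinctions: 1.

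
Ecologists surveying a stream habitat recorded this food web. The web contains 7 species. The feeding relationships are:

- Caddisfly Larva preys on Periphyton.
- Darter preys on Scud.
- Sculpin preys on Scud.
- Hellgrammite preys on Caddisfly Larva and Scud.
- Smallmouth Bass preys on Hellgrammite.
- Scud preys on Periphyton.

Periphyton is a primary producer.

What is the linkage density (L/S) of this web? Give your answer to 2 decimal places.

L/S = 1.00

There are L = 7 links among S = 7 species.
L/S = 7/7 = 1.0000 ≈ 1.00.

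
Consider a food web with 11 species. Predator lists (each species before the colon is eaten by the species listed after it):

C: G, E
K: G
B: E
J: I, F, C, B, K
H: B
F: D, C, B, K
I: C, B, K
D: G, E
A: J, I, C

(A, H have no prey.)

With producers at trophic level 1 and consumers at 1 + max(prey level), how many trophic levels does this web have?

Producers (level 1): A, H.
A → J → I → K → G gives G level 5.
No species has a prey at level 5, so no species reaches level 6.

5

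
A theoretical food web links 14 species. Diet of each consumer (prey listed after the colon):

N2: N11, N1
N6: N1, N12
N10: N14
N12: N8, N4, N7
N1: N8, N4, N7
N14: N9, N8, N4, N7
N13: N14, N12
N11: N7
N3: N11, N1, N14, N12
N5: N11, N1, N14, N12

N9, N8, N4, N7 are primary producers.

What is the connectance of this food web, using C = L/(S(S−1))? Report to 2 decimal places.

C = 0.14

The web has S = 14 species and L = 26 feeding links.
C = L / (S(S−1)) = 26 / 182 = 0.1429 ≈ 0.14.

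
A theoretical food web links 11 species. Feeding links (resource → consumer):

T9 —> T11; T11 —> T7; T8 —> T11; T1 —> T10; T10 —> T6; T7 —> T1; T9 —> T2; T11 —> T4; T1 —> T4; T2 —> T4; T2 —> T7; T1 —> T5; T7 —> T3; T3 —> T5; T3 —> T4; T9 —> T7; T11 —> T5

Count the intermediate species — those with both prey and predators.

Intermediate species (has both prey and predators): T11, T2, T7, T3, T1, T10.
Count: 6.

6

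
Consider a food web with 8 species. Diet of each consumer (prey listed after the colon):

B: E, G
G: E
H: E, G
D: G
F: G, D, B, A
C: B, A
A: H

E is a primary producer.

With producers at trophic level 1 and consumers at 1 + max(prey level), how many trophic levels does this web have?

5

Producers (level 1): E.
E → G → H → A → C gives C level 5.
No species has a prey at level 5, so no species reaches level 6.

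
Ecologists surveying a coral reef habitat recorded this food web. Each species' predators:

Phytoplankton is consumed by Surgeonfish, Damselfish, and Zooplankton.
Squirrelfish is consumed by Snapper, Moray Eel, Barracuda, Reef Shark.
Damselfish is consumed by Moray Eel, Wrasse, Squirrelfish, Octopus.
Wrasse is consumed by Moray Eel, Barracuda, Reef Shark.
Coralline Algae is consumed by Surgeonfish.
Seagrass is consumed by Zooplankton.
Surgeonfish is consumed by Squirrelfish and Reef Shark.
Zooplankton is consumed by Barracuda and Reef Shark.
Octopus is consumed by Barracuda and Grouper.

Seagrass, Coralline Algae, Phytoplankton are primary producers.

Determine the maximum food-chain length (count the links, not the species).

3 links

One longest chain: Phytoplankton → Damselfish → Squirrelfish → Snapper.
It has 4 species and 3 links.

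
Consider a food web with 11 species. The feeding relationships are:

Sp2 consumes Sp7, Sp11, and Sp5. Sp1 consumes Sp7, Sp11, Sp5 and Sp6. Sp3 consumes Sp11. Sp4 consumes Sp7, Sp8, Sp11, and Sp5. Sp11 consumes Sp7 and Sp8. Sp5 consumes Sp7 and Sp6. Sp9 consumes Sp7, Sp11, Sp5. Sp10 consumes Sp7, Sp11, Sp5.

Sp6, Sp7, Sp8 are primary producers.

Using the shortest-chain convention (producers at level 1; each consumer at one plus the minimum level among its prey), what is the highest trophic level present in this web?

3

Producers (level 1): Sp6, Sp7, Sp8.
Following each consumer down to its lowest-level prey: Sp7 → Sp11 → Sp3 (levels 1 through 3).
All prey of Sp3 (Sp11 2) are at level 2 or above, so Sp3 is at level 1 + 2 = 3.
Every consumer has at least one prey at level 2 or below, so none exceeds level 3.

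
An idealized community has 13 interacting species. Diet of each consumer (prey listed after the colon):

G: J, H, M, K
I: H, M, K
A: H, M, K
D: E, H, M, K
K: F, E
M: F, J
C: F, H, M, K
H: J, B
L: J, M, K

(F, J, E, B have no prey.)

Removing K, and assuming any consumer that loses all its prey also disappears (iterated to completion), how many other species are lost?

0

Remove K.
Every predator of it retains at least one other prey: A still has H, M; C still has F, H, M; D still has E, H, M; L still has J, M; I still has H, M; G still has J, H, M.
No consumer loses all prey, so no secondary extinctions occur.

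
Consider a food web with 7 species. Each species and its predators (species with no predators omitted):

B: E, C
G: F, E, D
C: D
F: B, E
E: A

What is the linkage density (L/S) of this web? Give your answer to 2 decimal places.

L/S = 1.29

There are L = 9 links among S = 7 species.
L/S = 9/7 = 1.2857 ≈ 1.29.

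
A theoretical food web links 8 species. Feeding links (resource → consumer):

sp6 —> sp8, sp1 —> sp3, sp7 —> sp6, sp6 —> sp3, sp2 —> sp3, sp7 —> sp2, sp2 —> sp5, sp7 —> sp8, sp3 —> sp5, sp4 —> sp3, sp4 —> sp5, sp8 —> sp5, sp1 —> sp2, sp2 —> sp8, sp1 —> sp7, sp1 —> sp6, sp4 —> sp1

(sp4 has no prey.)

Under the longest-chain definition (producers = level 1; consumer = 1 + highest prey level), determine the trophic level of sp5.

sp4 is a producer → level 1.
sp1 eats sp4 → level 2.
sp7 eats sp1 → level 3.
sp6 eats sp7 (level 3); other prey at levels: sp1 2 → level 4.
sp8 eats sp6 (level 4); other prey at levels: sp7 3, sp2 4 → level 5.
sp5 eats sp8 (level 5); other prey at levels: sp4 1, sp2 4, sp3 5 → level 6.

Trophic level 6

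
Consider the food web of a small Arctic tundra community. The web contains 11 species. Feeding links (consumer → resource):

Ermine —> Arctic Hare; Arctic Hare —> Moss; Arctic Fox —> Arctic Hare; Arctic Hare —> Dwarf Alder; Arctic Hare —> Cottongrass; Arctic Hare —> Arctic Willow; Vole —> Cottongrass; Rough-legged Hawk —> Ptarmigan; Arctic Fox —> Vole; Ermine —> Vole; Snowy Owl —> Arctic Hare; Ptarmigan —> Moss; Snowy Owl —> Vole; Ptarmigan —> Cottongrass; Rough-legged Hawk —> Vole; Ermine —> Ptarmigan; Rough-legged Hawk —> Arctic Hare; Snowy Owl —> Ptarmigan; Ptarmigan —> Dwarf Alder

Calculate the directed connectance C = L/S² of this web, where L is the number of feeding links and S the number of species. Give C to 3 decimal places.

The web has S = 11 species and L = 19 feeding links.
C = L / S² = 19 / 121 = 0.1570 ≈ 0.157.

C = 0.157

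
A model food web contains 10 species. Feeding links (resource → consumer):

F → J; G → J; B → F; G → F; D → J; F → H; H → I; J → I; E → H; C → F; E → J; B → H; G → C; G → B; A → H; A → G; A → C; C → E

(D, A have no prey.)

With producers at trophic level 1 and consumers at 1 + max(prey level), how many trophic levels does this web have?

Producers (level 1): D, A.
A → G → C → E → H → I gives I level 6.
No species has a prey at level 6, so no species reaches level 7.

6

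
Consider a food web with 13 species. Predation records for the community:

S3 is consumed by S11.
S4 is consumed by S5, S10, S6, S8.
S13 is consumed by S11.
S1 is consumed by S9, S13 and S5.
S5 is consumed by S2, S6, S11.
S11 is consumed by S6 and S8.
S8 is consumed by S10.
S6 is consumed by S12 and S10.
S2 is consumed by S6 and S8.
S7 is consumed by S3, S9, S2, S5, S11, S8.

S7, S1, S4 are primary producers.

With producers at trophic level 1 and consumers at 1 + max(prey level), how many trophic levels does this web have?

Producers (level 1): S7, S1, S4.
S7 → S5 → S11 → S8 → S10 gives S10 level 5.
No species has a prey at level 5, so no species reaches level 6.

5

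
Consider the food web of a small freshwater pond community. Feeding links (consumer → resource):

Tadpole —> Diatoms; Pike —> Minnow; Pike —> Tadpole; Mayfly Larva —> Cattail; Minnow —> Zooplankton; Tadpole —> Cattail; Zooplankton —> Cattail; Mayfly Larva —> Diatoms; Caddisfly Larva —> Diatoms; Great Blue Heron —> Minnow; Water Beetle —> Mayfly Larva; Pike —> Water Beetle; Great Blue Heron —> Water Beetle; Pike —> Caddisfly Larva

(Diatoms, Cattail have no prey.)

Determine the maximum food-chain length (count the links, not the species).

3 links

One longest chain: Cattail → Zooplankton → Minnow → Pike.
It has 4 species and 3 links.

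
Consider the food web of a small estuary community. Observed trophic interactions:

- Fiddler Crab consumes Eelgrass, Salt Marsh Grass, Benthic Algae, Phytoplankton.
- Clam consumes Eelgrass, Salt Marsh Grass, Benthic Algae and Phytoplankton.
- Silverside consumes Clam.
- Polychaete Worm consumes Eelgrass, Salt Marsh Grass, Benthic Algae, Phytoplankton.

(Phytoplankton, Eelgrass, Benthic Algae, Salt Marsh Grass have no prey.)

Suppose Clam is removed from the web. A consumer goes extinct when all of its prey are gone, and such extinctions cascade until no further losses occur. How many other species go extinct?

Remove Clam.
Round 1: Silverside (all prey gone) → extinct.
No further losses. Total secondary extinctions: 1.

1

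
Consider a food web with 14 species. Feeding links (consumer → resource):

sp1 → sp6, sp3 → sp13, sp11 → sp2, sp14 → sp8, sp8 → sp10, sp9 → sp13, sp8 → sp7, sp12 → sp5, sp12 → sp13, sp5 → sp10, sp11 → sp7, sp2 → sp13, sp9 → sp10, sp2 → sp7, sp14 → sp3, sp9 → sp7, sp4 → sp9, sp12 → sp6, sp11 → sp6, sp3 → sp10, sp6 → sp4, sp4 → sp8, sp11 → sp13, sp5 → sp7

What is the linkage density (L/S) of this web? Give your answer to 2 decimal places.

There are L = 24 links among S = 14 species.
L/S = 24/14 = 1.7143 ≈ 1.71.

L/S = 1.71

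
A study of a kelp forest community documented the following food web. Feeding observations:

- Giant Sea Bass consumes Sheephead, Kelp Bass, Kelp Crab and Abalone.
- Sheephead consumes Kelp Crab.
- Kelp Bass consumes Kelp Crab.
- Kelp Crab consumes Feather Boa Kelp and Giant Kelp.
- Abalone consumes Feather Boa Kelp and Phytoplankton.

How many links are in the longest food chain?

One longest chain: Feather Boa Kelp → Kelp Crab → Sheephead → Giant Sea Bass.
It has 4 species and 3 links.

3 links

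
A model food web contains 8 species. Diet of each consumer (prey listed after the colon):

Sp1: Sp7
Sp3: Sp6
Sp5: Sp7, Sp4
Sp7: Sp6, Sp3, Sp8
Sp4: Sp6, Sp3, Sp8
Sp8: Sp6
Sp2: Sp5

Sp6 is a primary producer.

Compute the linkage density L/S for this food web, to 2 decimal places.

There are L = 12 links among S = 8 species.
L/S = 12/8 = 1.5000 ≈ 1.50.

L/S = 1.50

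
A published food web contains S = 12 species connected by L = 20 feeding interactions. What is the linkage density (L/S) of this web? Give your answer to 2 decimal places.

There are L = 20 links among S = 12 species.
L/S = 20/12 = 1.6667 ≈ 1.67.

L/S = 1.67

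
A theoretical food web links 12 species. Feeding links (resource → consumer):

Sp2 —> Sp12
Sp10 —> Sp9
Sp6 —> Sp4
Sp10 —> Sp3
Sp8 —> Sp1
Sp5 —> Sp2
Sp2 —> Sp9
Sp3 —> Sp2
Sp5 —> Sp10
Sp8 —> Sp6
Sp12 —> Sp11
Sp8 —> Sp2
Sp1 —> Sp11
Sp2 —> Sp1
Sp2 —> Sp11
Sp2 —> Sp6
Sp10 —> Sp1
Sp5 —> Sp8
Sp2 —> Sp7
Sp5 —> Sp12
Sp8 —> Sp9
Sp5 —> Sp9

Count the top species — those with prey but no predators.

4

Top species (has prey, but nothing eats it): Sp9, Sp7, Sp4, Sp11.
Count: 4.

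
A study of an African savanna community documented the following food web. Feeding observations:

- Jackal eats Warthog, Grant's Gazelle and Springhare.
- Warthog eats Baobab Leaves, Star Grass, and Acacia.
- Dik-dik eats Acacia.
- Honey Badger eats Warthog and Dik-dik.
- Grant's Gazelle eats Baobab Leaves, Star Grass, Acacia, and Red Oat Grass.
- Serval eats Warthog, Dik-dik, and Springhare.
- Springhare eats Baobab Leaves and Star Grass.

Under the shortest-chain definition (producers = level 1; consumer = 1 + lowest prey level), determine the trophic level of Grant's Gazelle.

Trophic level 2

Star Grass is a producer → level 1.
Grant's Gazelle eats Star Grass → level 2.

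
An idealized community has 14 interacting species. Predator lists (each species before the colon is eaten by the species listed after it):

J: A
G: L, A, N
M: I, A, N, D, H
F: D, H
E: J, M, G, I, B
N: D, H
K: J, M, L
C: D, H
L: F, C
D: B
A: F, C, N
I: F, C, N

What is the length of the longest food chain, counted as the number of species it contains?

6 species

One longest chain: E → G → L → F → D → B.
It has 6 species and 5 links.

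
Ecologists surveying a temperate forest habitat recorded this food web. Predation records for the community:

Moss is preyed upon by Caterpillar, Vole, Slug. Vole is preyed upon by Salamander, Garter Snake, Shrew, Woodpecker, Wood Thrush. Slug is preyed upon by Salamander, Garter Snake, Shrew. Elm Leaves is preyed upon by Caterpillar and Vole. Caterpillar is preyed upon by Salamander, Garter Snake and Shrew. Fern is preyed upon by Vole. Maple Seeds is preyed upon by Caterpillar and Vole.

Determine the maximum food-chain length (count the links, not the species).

2 links

One longest chain: Elm Leaves → Caterpillar → Garter Snake.
It has 3 species and 2 links.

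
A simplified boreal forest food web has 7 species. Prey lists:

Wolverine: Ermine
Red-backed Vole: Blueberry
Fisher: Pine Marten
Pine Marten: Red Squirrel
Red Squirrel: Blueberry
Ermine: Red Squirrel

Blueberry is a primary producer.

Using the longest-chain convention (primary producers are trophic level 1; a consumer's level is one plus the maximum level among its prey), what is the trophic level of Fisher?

Blueberry is a producer → level 1.
Red Squirrel eats Blueberry → level 2.
Pine Marten eats Red Squirrel → level 3.
Fisher eats Pine Marten → level 4.

Trophic level 4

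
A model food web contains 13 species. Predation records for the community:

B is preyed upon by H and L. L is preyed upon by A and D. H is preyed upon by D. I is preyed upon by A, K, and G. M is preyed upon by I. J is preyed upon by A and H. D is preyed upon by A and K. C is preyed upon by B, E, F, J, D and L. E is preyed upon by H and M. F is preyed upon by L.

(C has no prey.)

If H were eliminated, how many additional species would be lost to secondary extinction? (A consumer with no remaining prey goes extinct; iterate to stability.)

Remove H.
Every predator of it retains at least one other prey: D still has C, L.
No consumer loses all prey, so no secondary extinctions occur.

0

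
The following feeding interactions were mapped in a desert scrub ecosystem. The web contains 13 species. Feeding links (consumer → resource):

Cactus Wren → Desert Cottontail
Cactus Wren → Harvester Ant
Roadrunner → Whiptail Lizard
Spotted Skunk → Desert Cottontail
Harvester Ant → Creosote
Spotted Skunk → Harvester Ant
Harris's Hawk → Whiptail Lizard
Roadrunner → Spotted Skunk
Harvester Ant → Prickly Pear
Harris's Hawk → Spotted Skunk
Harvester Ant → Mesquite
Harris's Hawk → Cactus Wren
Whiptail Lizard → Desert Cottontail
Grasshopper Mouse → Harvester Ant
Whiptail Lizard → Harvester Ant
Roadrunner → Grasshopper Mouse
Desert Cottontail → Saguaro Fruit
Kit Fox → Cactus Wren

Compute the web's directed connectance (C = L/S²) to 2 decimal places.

The web has S = 13 species and L = 18 feeding links.
C = L / S² = 18 / 169 = 0.1065 ≈ 0.11.

C = 0.11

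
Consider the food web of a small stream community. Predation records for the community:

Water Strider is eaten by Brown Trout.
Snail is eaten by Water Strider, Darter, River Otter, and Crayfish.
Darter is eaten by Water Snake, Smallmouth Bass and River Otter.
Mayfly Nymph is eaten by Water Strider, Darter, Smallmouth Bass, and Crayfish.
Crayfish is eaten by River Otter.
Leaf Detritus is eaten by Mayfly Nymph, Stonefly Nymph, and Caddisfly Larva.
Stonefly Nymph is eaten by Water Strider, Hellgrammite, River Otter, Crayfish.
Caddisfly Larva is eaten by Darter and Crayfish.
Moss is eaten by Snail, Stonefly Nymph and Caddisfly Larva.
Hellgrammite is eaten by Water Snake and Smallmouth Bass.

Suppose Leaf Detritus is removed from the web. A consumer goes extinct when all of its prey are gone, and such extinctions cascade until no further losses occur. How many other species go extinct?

1

Remove Leaf Detritus.
Round 1: Mayfly Nymph (all prey gone) → extinct.
No further losses. Total secondary extinctions: 1.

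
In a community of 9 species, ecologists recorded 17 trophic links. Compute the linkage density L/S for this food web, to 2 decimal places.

There are L = 17 links among S = 9 species.
L/S = 17/9 = 1.8889 ≈ 1.89.

L/S = 1.89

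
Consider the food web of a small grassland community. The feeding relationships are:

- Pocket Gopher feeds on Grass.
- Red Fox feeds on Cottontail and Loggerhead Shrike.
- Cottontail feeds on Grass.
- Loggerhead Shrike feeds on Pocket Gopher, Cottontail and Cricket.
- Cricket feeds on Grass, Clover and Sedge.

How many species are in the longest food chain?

One longest chain: Clover → Cricket → Loggerhead Shrike → Red Fox.
It has 4 species and 3 links.

4 species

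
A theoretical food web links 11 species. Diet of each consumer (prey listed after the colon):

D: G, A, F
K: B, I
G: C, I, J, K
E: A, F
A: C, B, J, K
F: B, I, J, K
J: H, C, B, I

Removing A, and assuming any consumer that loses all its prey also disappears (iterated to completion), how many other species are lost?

0

Remove A.
Every predator of it retains at least one other prey: D still has G, F; E still has F.
No consumer loses all prey, so no secondary extinctions occur.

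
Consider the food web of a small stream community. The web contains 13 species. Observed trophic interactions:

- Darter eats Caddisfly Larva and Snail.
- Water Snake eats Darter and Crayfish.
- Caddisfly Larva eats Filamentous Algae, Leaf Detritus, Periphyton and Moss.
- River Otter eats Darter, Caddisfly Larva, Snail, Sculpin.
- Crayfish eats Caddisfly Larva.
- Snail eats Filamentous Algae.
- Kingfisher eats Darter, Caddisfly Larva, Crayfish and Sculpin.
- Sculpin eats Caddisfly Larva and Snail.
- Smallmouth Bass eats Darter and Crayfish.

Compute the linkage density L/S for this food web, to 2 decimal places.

L/S = 1.69

There are L = 22 links among S = 13 species.
L/S = 22/13 = 1.6923 ≈ 1.69.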